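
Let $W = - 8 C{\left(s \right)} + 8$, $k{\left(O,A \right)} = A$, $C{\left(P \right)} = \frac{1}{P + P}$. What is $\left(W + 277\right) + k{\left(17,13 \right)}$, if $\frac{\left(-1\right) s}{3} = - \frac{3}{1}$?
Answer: $\frac{2678}{9} \approx 297.56$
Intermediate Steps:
$s = 9$ ($s = - 3 \left(- \frac{3}{1}\right) = - 3 \left(\left(-3\right) 1\right) = \left(-3\right) \left(-3\right) = 9$)
$C{\left(P \right)} = \frac{1}{2 P}$
$W = \frac{68}{9}$ ($W = - 8 \frac{1}{2 \cdot 9} + 8 = - 8 \cdot \frac{1}{2} \cdot \frac{1}{9} + 8 = \left(-8\right) \frac{1}{18} + 8 = - \frac{4}{9} + 8 = \frac{68}{9} \approx 7.5556$)
$\left(W + 277\right) + k{\left(17,13 \right)} = \left(\frac{68}{9} + 277\right) + 13 = \frac{2561}{9} + 13 = \frac{2678}{9}$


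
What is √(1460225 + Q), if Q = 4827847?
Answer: 14*√32082 ≈ 2507.6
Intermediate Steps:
√(1460225 + Q) = √(1460225 + 4827847) = √6288072 = 14*√32082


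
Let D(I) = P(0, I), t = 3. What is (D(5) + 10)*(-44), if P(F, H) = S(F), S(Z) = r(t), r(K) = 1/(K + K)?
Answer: -1342/3 ≈ -447.33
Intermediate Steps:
r(K) = 1/(2*K)
S(Z) = ⅙ (S(Z) = (½)/3 = (½)*(⅓) = ⅙)
P(F, H) = ⅙
D(I) = ⅙
(D(5) + 10)*(-44) = (⅙ + 10)*(-44) = (61/6)*(-44) = -1342/3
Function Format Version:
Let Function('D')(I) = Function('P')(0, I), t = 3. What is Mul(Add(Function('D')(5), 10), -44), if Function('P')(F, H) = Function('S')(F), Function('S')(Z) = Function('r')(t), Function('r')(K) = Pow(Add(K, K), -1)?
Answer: Rational(-1342, 3) ≈ -447.33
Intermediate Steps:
Function('r')(K) = Mul(Rational(1, 2), Pow(K, -1)) (Function('r')(K) = Pow(Mul(2, K), -1) = Mul(Rational(1, 2), Pow(K, -1)))
Function('S')(Z) = Rational(1, 6) (Function('S')(Z) = Mul(Rational(1, 2), Pow(3, -1)) = Mul(Rational(1, 2), Rational(1, 3)) = Rational(1, 6))
Function('P')(F, H) = Rational(1, 6)
Function('D')(I) = Rational(1, 6)
Mul(Add(Function('D')(5), 10), -44) = Mul(Add(Rational(1, 6), 10), -44) = Mul(Rational(61, 6), -44) = Rational(-1342, 3)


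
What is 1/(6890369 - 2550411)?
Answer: 1/4339958 ≈ 2.3042e-7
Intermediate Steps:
1/(6890369 - 2550411) = 1/4339958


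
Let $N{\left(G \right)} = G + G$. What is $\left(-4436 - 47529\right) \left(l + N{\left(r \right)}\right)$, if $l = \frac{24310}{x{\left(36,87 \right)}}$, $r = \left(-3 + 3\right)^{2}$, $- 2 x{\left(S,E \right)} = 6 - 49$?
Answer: $- \frac{2526538300}{43} \approx -5.8757 \cdot 10^{7}$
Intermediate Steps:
$x{\left(S,E \right)} = \frac{43}{2}$ ($x{\left(S,E \right)} = - \frac{6 - 49}{2} = \left(- \frac{1}{2}\right) \left(-43\right) = \frac{43}{2}$)
$r = 0$ ($r = 0^{2} = 0$)
$N{\left(G \right)} = 2 G$
$l = \frac{48620}{43}$ ($l = \frac{24310}{\frac{43}{2}} = 24310 \cdot \frac{2}{43} = \frac{48620}{43} \approx 1130.7$)
$\left(-4436 - 47529\right) \left(l + N{\left(r \right)}\right) = \left(-4436 - 47529\right) \left(\frac{48620}{43} + 2 \cdot 0\right) = - 51965 \left(\frac{48620}{43} + 0\right) = \left(-51965\right) \frac{48620}{43} = - \frac{2526538300}{43}$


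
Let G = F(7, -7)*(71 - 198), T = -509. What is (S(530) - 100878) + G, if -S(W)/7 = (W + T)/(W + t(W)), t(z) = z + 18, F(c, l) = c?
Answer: -2238877/22 ≈ -1.0177e+5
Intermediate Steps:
t(z) = 18 + z
S(W) = -7*(-509 + W)/(18 + 2*W) (S(W) = -7*(W - 509)/(W + (18 + W)) = -7*(-509 + W)/(18 + 2*W))
G = -889 (G = 7*(71 - 198) = 7*(-127) = -889)
(S(530) - 100878) + G = (7*(509 - 1*530)/(2*(9 + 530)) - 100878) - 889 = ((7/2)*(509 - 530)/539 - 100878) - 889 = ((7/2)*(1/539)*(-21) - 100878) - 889 = (-3/22 - 100878) - 889 = -2219319/22 - 889 = -2238877/22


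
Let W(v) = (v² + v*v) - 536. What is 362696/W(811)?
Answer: 181348/657453 ≈ 0.27583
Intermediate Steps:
W(v) = -536 + 2*v² (W(v) = (v² + v²) - 536 = 2*v² - 536 = -536 + 2*v²)
362696/W(811) = 362696/(-536 + 2*811²) = 362696/(-536 + 2*657721) = 362696/(-536 + 1315442) = 362696/1314906 = 362696*(1/1314906) = 181348/657453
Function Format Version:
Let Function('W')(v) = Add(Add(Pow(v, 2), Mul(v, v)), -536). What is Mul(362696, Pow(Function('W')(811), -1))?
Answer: Rational(181348, 657453) ≈ 0.27583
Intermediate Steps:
Function('W')(v) = Add(-536, Mul(2, Pow(v, 2))) (Function('W')(v) = Add(Add(Pow(v, 2), Pow(v, 2)), -536) = Add(Mul(2, Pow(v, 2)), -536) = Add(-536, Mul(2, Pow(v, 2))))
Mul(362696, Pow(Function('W')(811), -1)) = Mul(362696, Pow(Add(-536, Mul(2, Pow(811, 2))), -1)) = Mul(362696, Pow(Add(-536, Mul(2, 657721)), -1)) = Mul(362696, Pow(Add(-536, 1315442), -1)) = Mul(362696, Pow(1314906, -1)) = Mul(362696, Rational(1, 1314906)) = Rational(181348, 657453)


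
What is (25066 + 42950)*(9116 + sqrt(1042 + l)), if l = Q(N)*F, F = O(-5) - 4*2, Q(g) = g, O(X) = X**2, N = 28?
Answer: 620033856 + 68016*sqrt(1518) ≈ 6.2268e+8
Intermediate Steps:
F = 17 (F = (-5)**2 - 4*2 = 25 - 8 = 17)
l = 476 (l = 28*17 = 476)
(25066 + 42950)*(9116 + sqrt(1042 + l)) = (25066 + 42950)*(9116 + sqrt(1042 + 476)) = 68016*(9116 + sqrt(1518)) = 620033856 + 68016*sqrt(1518)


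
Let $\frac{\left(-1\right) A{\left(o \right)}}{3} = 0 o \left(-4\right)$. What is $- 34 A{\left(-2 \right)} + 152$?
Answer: $152$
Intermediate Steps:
$A{\left(o \right)} = 0$ ($A{\left(o \right)} = - 3 \cdot 0 o \left(-4\right) = - 3 \cdot 0 \left(-4\right) = \left(-3\right) 0 = 0$)
$- 34 A{\left(-2 \right)} + 152 = \left(-34\right) 0 + 152 = 0 + 152 = 152$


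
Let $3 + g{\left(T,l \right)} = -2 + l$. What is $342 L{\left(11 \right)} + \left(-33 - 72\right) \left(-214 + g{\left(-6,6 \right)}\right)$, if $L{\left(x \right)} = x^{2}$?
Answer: $63747$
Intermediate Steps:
$g{\left(T,l \right)} = -5 + l$ ($g{\left(T,l \right)} = -3 + \left(-2 + l\right) = -5 + l$)
$342 L{\left(11 \right)} + \left(-33 - 72\right) \left(-214 + g{\left(-6,6 \right)}\right) = 342 \cdot 11^{2} + \left(-33 - 72\right) \left(-214 + \left(-5 + 6\right)\right) = 342 \cdot 121 - 105 \left(-214 + 1\right) = 41382 - -22365 = 41382 + 22365 = 63747$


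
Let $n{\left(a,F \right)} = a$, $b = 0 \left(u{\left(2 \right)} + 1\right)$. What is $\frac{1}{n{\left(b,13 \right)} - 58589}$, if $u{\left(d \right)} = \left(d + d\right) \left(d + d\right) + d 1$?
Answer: $- \frac{1}{58589} \approx -1.7068 \cdot 10^{-5}$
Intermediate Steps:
$u{\left(d \right)} = d + 4 d^{2}$ ($u{\left(d \right)} = 2 d 2 d + d = 4 d^{2} + d = d + 4 d^{2}$)
$b = 0$ ($b = 0 \left(2 \left(1 + 4 \cdot 2\right) + 1\right) = 0 \left(2 \left(1 + 8\right) + 1\right) = 0 \left(2 \cdot 9 + 1\right) = 0 \left(18 + 1\right) = 0 \cdot 19 = 0$)
$\frac{1}{n{\left(b,13 \right)} - 58589} = \frac{1}{0 - 58589} = \frac{1}{-58589} = - \frac{1}{58589}$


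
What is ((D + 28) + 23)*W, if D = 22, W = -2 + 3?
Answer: 73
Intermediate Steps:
W = 1
((D + 28) + 23)*W = ((22 + 28) + 23)*1 = (50 + 23)*1 = 73*1 = 73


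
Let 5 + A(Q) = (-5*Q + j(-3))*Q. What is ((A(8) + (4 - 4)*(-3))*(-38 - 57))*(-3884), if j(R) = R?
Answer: -128774020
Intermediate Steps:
A(Q) = -5 + Q*(-3 - 5*Q) (A(Q) = -5 + (-5*Q - 3)*Q = -5 + (-3 - 5*Q)*Q = -5 + Q*(-3 - 5*Q))
((A(8) + (4 - 4)*(-3))*(-38 - 57))*(-3884) = (((-5 - 5*8² - 3*8) + (4 - 4)*(-3))*(-38 - 57))*(-3884) = (((-5 - 5*64 - 24) + 0*(-3))*(-95))*(-3884) = (((-5 - 320 - 24) + 0)*(-95))*(-3884) = ((-349 + 0)*(-95))*(-3884) = -349*(-95)*(-3884) = 33155*(-3884) = -128774020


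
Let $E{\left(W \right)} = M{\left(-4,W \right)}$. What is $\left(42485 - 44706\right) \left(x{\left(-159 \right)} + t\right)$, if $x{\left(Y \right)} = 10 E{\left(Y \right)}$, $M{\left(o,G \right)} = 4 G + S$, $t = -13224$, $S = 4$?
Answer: $43407224$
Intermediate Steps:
$M{\left(o,G \right)} = 4 + 4 G$ ($M{\left(o,G \right)} = 4 G + 4 = 4 + 4 G$)
$E{\left(W \right)} = 4 + 4 W$
$x{\left(Y \right)} = 40 + 40 Y$ ($x{\left(Y \right)} = 10 \left(4 + 4 Y\right) = 40 + 40 Y$)
$\left(42485 - 44706\right) \left(x{\left(-159 \right)} + t\right) = \left(42485 - 44706\right) \left(\left(40 + 40 \left(-159\right)\right) - 13224\right) = - 2221 \left(\left(40 - 6360\right) - 13224\right) = - 2221 \left(-6320 - 13224\right) = \left(-2221\right) \left(-19544\right) = 43407224$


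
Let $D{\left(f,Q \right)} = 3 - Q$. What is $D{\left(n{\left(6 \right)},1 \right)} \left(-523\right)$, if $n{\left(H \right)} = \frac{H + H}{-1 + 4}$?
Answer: $-1046$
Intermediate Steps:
$n{\left(H \right)} = \frac{2 H}{3}$
$D{\left(n{\left(6 \right)},1 \right)} \left(-523\right) = \left(3 - 1\right) \left(-523\right) = 2 \left(-523\right) = -1046$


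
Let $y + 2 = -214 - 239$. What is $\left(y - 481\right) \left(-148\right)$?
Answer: $138528$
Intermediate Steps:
$y = -455$ ($y = -2 - 453 = -455$)
$\left(y - 481\right) \left(-148\right) = \left(-455 - 481\right) \left(-148\right) = \left(-936\right) \left(-148\right) = 138528$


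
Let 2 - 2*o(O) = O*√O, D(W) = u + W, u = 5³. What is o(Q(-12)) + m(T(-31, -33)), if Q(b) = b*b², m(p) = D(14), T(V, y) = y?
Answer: 140 + 20736*I*√3 ≈ 140.0 + 35916.0*I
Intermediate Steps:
u = 125
D(W) = 125 + W
m(p) = 139 (m(p) = 125 + 14 = 139)
Q(b) = b³
o(O) = 1 - O^(3/2)/2 (o(O) = 1 - O*√O/2 = 1 - O^(3/2)/2)
o(Q(-12)) + m(T(-31, -33)) = (1 - (-41472*I*√3)/2) + 139 = (1 - (-20736)*I*√3) + 139 = (1 + 20736*I*√3) + 139 = 140 + 20736*I*√3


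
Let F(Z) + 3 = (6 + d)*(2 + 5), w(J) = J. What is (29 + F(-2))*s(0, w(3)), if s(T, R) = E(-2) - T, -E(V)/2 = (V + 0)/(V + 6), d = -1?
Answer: 61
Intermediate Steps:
E(V) = -2*V/(6 + V) (E(V) = -2*(V + 0)/(V + 6) = -2*V/(6 + V))
s(T, R) = 1 - T (s(T, R) = -2*(-2)/(6 - 2) - T = -2*(-2)/4 - T = -2*(-2)*¼ - T = 1 - T)
F(Z) = 32 (F(Z) = -3 + (6 - 1)*(2 + 5) = -3 + 5*7 = -3 + 35 = 32)
(29 + F(-2))*s(0, w(3)) = (29 + 32)*(1 - 1*0) = 61*(1 + 0) = 61*1 = 61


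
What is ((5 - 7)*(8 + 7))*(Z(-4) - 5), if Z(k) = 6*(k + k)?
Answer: 1590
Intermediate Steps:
Z(k) = 12*k (Z(k) = 6*(2*k) = 12*k)
((5 - 7)*(8 + 7))*(Z(-4) - 5) = ((5 - 7)*(8 + 7))*(12*(-4) - 5) = (-2*15)*(-48 - 5) = -30*(-53) = 1590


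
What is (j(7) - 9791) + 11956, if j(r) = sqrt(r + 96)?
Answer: 2165 + sqrt(103) ≈ 2175.1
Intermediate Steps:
j(r) = sqrt(96 + r)
(j(7) - 9791) + 11956 = (sqrt(96 + 7) - 9791) + 11956 = (sqrt(103) - 9791) + 11956 = (-9791 + sqrt(103)) + 11956 = 2165 + sqrt(103)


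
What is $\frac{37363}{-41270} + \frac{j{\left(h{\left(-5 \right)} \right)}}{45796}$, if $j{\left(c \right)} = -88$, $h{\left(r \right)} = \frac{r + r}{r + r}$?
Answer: $- \frac{428676927}{472500230} \approx -0.90725$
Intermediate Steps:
$h{\left(r \right)} = 1$ ($h{\left(r \right)} = \frac{2 r}{2 r} = 2 r \frac{1}{2 r} = 1$)
$\frac{37363}{-41270} + \frac{j{\left(h{\left(-5 \right)} \right)}}{45796} = \frac{37363}{-41270} - \frac{88}{45796} = 37363 \left(- \frac{1}{41270}\right) - \frac{22}{11449} = - \frac{37363}{41270} - \frac{22}{11449} = - \frac{428676927}{472500230}$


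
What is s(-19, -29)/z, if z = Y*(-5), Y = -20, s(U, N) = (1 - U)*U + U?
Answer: -399/100 ≈ -3.9900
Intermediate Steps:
s(U, N) = U + U*(1 - U) (s(U, N) = U*(1 - U) + U = U + U*(1 - U))
z = 100 (z = -20*(-5) = 100)
s(-19, -29)/z = -19*(2 - 1*(-19))/100 = -19*(2 + 19)*(1/100) = -19*21*(1/100) = -399*1/100 = -399/100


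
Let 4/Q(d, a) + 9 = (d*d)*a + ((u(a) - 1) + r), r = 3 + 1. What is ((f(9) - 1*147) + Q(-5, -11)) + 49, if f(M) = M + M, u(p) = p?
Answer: -5841/73 ≈ -80.014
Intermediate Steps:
f(M) = 2*M
r = 4
Q(d, a) = 4/(-6 + a + a*d²) (Q(d, a) = 4/(-9 + ((d*d)*a + ((a - 1) + 4))) = 4/(-9 + (d²*a + ((-1 + a) + 4))) = 4/(-9 + (a*d² + (3 + a))) = 4/(-9 + (3 + a + a*d²)) = 4/(-6 + a + a*d²))
((f(9) - 1*147) + Q(-5, -11)) + 49 = ((2*9 - 1*147) + 4/(-6 - 11 - 11*(-5)²)) + 49 = ((18 - 147) + 4/(-6 - 11 - 11*25)) + 49 = (-129 + 4/(-6 - 11 - 275)) + 49 = (-129 + 4/(-292)) + 49 = (-129 + 4*(-1/292)) + 49 = (-129 - 1/73) + 49 = -9418/73 + 49 = -5841/73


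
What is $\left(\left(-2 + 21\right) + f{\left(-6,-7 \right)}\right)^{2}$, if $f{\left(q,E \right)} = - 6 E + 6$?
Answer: $4489$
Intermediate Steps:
$f{\left(q,E \right)} = 6 - 6 E$
$\left(\left(-2 + 21\right) + f{\left(-6,-7 \right)}\right)^{2} = \left(\left(-2 + 21\right) + \left(6 - -42\right)\right)^{2} = \left(19 + \left(6 + 42\right)\right)^{2} = \left(19 + 48\right)^{2} = 67^{2} = 4489$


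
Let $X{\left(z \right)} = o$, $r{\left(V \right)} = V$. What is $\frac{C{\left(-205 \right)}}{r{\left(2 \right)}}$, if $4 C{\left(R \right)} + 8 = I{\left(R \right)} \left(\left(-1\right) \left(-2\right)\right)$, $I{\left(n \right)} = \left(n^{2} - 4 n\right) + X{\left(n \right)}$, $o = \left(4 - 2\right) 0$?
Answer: $\frac{42841}{4} \approx 10710.0$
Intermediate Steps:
$o = 0$ ($o = 2 \cdot 0 = 0$)
$X{\left(z \right)} = 0$
$I{\left(n \right)} = n^{2} - 4 n$ ($I{\left(n \right)} = \left(n^{2} - 4 n\right) + 0 = n^{2} - 4 n$)
$C{\left(R \right)} = -2 + \frac{R \left(-4 + R\right)}{2}$ ($C{\left(R \right)} = -2 + \frac{R \left(-4 + R\right) \left(\left(-1\right) \left(-2\right)\right)}{4} = -2 + \frac{R \left(-4 + R\right) 2}{4} = -2 + \frac{2 R \left(-4 + R\right)}{4} = -2 + \frac{R \left(-4 + R\right)}{2}$)
$\frac{C{\left(-205 \right)}}{r{\left(2 \right)}} = \frac{-2 + \frac{\left(-205\right)^{2}}{2} - -410}{2} = \left(-2 + \frac{1}{2} \cdot 42025 + 410\right) \frac{1}{2} = \left(-2 + \frac{42025}{2} + 410\right) \frac{1}{2} = \frac{42841}{2} \cdot \frac{1}{2} = \frac{42841}{4}$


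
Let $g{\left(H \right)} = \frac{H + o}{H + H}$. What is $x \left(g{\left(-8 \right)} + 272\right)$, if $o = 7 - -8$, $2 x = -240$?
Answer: $- \frac{65175}{2} \approx -32588.0$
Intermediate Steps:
$x = -120$ ($x = \frac{1}{2} \left(-240\right) = -120$)
$o = 15$ ($o = 7 + 8 = 15$)
$g{\left(H \right)} = \frac{15 + H}{2 H}$ ($g{\left(H \right)} = \frac{H + 15}{H + H} = \frac{15 + H}{2 H}$)
$x \left(g{\left(-8 \right)} + 272\right) = - 120 \left(\frac{15 - 8}{2 \left(-8\right)} + 272\right) = - 120 \left(\frac{1}{2} \left(- \frac{1}{8}\right) 7 + 272\right) = - 120 \left(- \frac{7}{16} + 272\right) = \left(-120\right) \frac{4345}{16} = - \frac{65175}{2}$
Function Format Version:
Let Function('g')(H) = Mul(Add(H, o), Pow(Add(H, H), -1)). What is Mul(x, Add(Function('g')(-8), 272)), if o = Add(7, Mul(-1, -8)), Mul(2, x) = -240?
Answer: Rational(-65175, 2) ≈ -32588.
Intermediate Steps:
x = -120 (x = Mul(Rational(1, 2), -240) = -120)
o = 15 (o = Add(7, 8) = 15)
Function('g')(H) = Mul(Rational(1, 2), Pow(H, -1), Add(15, H)) (Function('g')(H) = Mul(Add(H, 15), Pow(Add(H, H), -1)) = Mul(Add(15, H), Pow(Mul(2, H), -1)) = Mul(Add(15, H), Mul(Rational(1, 2), Pow(H, -1))) = Mul(Rational(1, 2), Pow(H, -1), Add(15, H)))
Mul(x, Add(Function('g')(-8), 272)) = Mul(-120, Add(Mul(Rational(1, 2), Pow(-8, -1), Add(15, -8)), 272)) = Mul(-120, Add(Mul(Rational(1, 2), Rational(-1, 8), 7), 272)) = Mul(-120, Add(Rational(-7, 16), 272)) = Mul(-120, Rational(4345, 16)) = Rational(-65175, 2)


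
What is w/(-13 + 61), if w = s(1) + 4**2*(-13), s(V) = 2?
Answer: -103/24 ≈ -4.2917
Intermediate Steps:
w = -206 (w = 2 + 4**2*(-13) = 2 + 16*(-13) = 2 - 208 = -206)
w/(-13 + 61) = -206/(-13 + 61) = -206/48 = (1/48)*(-206) = -103/24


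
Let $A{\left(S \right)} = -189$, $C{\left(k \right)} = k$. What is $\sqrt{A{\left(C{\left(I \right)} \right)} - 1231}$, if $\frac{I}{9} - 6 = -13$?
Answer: $2 i \sqrt{355} \approx 37.683 i$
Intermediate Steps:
$I = -63$ ($I = 54 + 9 \left(-13\right) = 54 - 117 = -63$)
$\sqrt{A{\left(C{\left(I \right)} \right)} - 1231} = \sqrt{-189 - 1231} = \sqrt{-1420} = 2 i \sqrt{355}$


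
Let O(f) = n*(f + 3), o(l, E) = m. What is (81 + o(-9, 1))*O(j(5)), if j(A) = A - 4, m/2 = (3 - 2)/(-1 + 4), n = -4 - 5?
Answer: -2940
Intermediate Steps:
n = -9
m = ⅔ (m = 2*((3 - 2)/(-1 + 4)) = 2*(1/3) = 2*(1*(⅓)) = 2*(⅓) = ⅔ ≈ 0.66667)
j(A) = -4 + A
o(l, E) = ⅔
O(f) = -27 - 9*f (O(f) = -9*(f + 3) = -9*(3 + f) = -27 - 9*f)
(81 + o(-9, 1))*O(j(5)) = (81 + ⅔)*(-27 - 9*(-4 + 5)) = 245*(-27 - 9*1)/3 = 245*(-27 - 9)/3 = (245/3)*(-36) = -2940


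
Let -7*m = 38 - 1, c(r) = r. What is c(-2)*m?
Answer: 74/7 ≈ 10.571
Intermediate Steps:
m = -37/7 (m = -(38 - 1)/7 = -1/7*37 = -37/7 ≈ -5.2857)
c(-2)*m = -2*(-37/7) = 74/7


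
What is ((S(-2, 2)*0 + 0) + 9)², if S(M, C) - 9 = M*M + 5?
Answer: 81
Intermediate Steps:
S(M, C) = 14 + M² (S(M, C) = 9 + (M*M + 5) = 9 + (M² + 5) = 9 + (5 + M²) = 14 + M²)
((S(-2, 2)*0 + 0) + 9)² = (((14 + (-2)²)*0 + 0) + 9)² = (((14 + 4)*0 + 0) + 9)² = ((18*0 + 0) + 9)² = ((0 + 0) + 9)² = (0 + 9)² = 9² = 81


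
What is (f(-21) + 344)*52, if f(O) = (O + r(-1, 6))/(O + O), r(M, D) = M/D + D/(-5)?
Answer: 5643443/315 ≈ 17916.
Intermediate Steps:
r(M, D) = -D/5 + M/D (r(M, D) = M/D + D*(-⅕) = M/D - D/5 = -D/5 + M/D)
f(O) = (-41/30 + O)/(2*O) (f(O) = (O + (-⅕*6 - 1/6))/(O + O) = (O + (-6/5 - 1*⅙))/((2*O)) = (O + (-6/5 - ⅙))*(1/(2*O)) = (O - 41/30)*(1/(2*O)) = (-41/30 + O)*(1/(2*O)) = (-41/30 + O)/(2*O))
(f(-21) + 344)*52 = ((1/60)*(-41 + 30*(-21))/(-21) + 344)*52 = ((1/60)*(-1/21)*(-41 - 630) + 344)*52 = ((1/60)*(-1/21)*(-671) + 344)*52 = (671/1260 + 344)*52 = (434111/1260)*52 = 5643443/315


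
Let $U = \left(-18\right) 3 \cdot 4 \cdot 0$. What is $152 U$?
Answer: $0$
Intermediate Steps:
$U = 0$ ($U = \left(-54\right) 0 = 0$)
$152 U = 152 \cdot 0 = 0$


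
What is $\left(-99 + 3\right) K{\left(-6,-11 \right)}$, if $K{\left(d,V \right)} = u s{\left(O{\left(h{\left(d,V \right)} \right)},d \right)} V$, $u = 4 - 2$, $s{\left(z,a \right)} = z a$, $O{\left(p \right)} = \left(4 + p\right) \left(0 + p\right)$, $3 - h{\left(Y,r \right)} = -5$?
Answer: $-1216512$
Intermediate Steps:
$h{\left(Y,r \right)} = 8$ ($h{\left(Y,r \right)} = 3 - -5 = 3 + 5 = 8$)
$O{\left(p \right)} = p \left(4 + p\right)$ ($O{\left(p \right)} = \left(4 + p\right) p = p \left(4 + p\right)$)
$s{\left(z,a \right)} = a z$
$u = 2$ ($u = 4 - 2 = 2$)
$K{\left(d,V \right)} = 192 V d$ ($K{\left(d,V \right)} = 2 d 8 \left(4 + 8\right) V = 2 d 8 \cdot 12 V = 2 d 96 V = 2 \cdot 96 d V = 192 d V = 192 V d$)
$\left(-99 + 3\right) K{\left(-6,-11 \right)} = \left(-99 + 3\right) 192 \left(-11\right) \left(-6\right) = \left(-96\right) 12672 = -1216512$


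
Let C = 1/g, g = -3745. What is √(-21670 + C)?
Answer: I*√303922295495/3745 ≈ 147.21*I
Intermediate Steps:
C = -1/3745 (C = 1/(-3745) = -1/3745 ≈ -0.00026702)
√(-21670 + C) = √(-21670 - 1/3745) = √(-81154151/3745) = I*√303922295495/3745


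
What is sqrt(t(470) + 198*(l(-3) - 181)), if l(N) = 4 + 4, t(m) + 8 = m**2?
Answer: sqrt(186638) ≈ 432.02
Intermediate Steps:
t(m) = -8 + m**2
l(N) = 8
sqrt(t(470) + 198*(l(-3) - 181)) = sqrt((-8 + 470**2) + 198*(8 - 181)) = sqrt((-8 + 220900) + 198*(-173)) = sqrt(220892 - 34254) = sqrt(186638)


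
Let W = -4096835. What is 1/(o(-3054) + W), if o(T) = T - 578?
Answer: -1/4100467 ≈ -2.4387e-7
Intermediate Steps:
o(T) = -578 + T
1/(o(-3054) + W) = 1/((-578 - 3054) - 4096835) = 1/(-3632 - 4096835) = 1/(-4100467) = -1/4100467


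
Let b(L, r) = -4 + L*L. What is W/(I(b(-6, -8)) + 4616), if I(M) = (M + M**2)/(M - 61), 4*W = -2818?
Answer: -40861/265616 ≈ -0.15383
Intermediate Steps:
W = -1409/2 (W = (1/4)*(-2818) = -1409/2 ≈ -704.50)
b(L, r) = -4 + L**2
I(M) = (M + M**2)/(-61 + M)
W/(I(b(-6, -8)) + 4616) = -1409/(2*((-4 + (-6)**2)*(1 + (-4 + (-6)**2))/(-61 + (-4 + (-6)**2)) + 4616)) = -1409/(2*((-4 + 36)*(1 + (-4 + 36))/(-61 + (-4 + 36)) + 4616)) = -1409/(2*(32*(1 + 32)/(-61 + 32) + 4616)) = -1409/(2*(32*33/(-29) + 4616)) = -1409/(2*(32*(-1/29)*33 + 4616)) = -1409/(2*(-1056/29 + 4616)) = -1409/(2*132808/29) = -1409/2*29/132808 = -40861/265616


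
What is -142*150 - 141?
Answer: -21441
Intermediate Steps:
-142*150 - 141 = -21300 - 141 = -21441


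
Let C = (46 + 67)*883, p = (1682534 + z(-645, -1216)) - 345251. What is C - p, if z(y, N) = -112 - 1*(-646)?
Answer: -1238038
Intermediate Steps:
z(y, N) = 534 (z(y, N) = -112 + 646 = 534)
p = 1337817 (p = (1682534 + 534) - 345251 = 1683068 - 345251 = 1337817)
C = 99779 (C = 113*883 = 99779)
C - p = 99779 - 1*1337817 = 99779 - 1337817 = -1238038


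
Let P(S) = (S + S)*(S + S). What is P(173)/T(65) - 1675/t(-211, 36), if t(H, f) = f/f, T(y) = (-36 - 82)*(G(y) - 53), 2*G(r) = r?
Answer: -3932109/2419 ≈ -1625.5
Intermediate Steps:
G(r) = r/2
T(y) = 6254 - 59*y (T(y) = (-36 - 82)*(y/2 - 53) = -118*(-53 + y/2) = 6254 - 59*y)
t(H, f) = 1
P(S) = 4*S² (P(S) = (2*S)*(2*S) = 4*S²)
P(173)/T(65) - 1675/t(-211, 36) = (4*173²)/(6254 - 59*65) - 1675/1 = (4*29929)/(6254 - 3835) - 1675*1 = 119716/2419 - 1675 = -3932109/2419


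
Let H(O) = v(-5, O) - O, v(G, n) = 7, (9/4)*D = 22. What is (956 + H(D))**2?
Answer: 73599241/81 ≈ 9.0863e+5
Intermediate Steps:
D = 88/9 (D = (4/9)*22 = 88/9 ≈ 9.7778)
H(O) = 7 - O
(956 + H(D))**2 = (956 + (7 - 1*88/9))**2 = (956 + (7 - 88/9))**2 = (956 - 25/9)**2 = (8579/9)**2 = 73599241/81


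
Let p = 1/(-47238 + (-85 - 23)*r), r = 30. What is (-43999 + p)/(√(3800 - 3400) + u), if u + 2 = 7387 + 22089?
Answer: -2220981523/1488798132 ≈ -1.4918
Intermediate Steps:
u = 29474 (u = -2 + (7387 + 22089) = -2 + 29476 = 29474)
p = -1/50478 (p = 1/(-47238 + (-85 - 23)*30) = 1/(-47238 - 108*30) = 1/(-47238 - 3240) = 1/(-50478) = -1/50478 ≈ -1.9811e-5)
(-43999 + p)/(√(3800 - 3400) + u) = (-43999 - 1/50478)/(√(3800 - 3400) + 29474) = -2220981523/(50478*(√400 + 29474)) = -2220981523/(50478*(20 + 29474)) = -2220981523/50478/29494 = -2220981523/50478*1/29494 = -2220981523/1488798132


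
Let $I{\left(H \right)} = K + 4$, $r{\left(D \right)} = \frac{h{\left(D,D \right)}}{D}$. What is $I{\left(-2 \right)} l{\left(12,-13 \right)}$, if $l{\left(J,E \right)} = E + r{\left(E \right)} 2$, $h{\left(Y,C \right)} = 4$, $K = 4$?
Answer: $- \frac{1416}{13} \approx -108.92$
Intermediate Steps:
$r{\left(D \right)} = \frac{4}{D}$
$I{\left(H \right)} = 8$ ($I{\left(H \right)} = 4 + 4 = 8$)
$l{\left(J,E \right)} = E + \frac{8}{E}$ ($l{\left(J,E \right)} = E + \frac{4}{E} 2 = E + \frac{8}{E}$)
$I{\left(-2 \right)} l{\left(12,-13 \right)} = 8 \left(-13 + \frac{8}{-13}\right) = 8 \left(-13 + 8 \left(- \frac{1}{13}\right)\right) = 8 \left(-13 - \frac{8}{13}\right) = 8 \left(- \frac{177}{13}\right) = - \frac{1416}{13}$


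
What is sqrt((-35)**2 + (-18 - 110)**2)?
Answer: sqrt(17609) ≈ 132.70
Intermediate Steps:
sqrt((-35)**2 + (-18 - 110)**2) = sqrt(1225 + (-128)**2) = sqrt(1225 + 16384) = sqrt(17609)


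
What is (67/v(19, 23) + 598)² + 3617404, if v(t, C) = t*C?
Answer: 759138324925/190969 ≈ 3.9752e+6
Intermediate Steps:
v(t, C) = C*t
(67/v(19, 23) + 598)² + 3617404 = (67/((23*19)) + 598)² + 3617404 = (67/437 + 598)² + 3617404 = (261393/437)² + 3617404 = 68326300449/190969 + 3617404 = 759138324925/190969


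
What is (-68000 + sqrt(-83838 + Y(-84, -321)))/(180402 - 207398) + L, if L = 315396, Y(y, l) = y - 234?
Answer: 125213212/397 - I*sqrt(21039)/13498 ≈ 3.154e+5 - 0.010746*I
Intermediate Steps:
Y(y, l) = -234 + y
(-68000 + sqrt(-83838 + Y(-84, -321)))/(180402 - 207398) + L = (-68000 + sqrt(-83838 + (-234 - 84)))/(180402 - 207398) + 315396 = (-68000 + sqrt(-83838 - 318))/(-26996) + 315396 = (-68000 + sqrt(-84156))*(-1/26996) + 315396 = (-68000 + 2*I*sqrt(21039))*(-1/26996) + 315396 = (1000/397 - I*sqrt(21039)/13498) + 315396 = 125213212/397 - I*sqrt(21039)/13498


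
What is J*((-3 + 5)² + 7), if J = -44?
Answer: -484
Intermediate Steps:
J*((-3 + 5)² + 7) = -44*((-3 + 5)² + 7) = -44*(2² + 7) = -44*(4 + 7) = -44*11 = -484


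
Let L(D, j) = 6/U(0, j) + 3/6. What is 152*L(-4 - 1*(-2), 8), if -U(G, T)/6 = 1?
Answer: -76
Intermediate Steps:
U(G, T) = -6 (U(G, T) = -6*1 = -6)
L(D, j) = -½ (L(D, j) = 6/(-6) + 3/6 = 6*(-⅙) + 3*(⅙) = -1 + ½ = -½)
152*L(-4 - 1*(-2), 8) = 152*(-½) = -76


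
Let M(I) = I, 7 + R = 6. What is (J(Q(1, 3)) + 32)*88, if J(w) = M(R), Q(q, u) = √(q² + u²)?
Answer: 2728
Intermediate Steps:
R = -1 (R = -7 + 6 = -1)
J(w) = -1
(J(Q(1, 3)) + 32)*88 = (-1 + 32)*88 = 31*88 = 2728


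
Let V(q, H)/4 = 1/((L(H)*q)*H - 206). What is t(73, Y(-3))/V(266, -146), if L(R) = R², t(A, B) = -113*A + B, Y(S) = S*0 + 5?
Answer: 1706154295302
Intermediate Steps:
Y(S) = 5 (Y(S) = 0 + 5 = 5)
t(A, B) = B - 113*A
V(q, H) = 4/(-206 + q*H³) (V(q, H) = 4/((H²*q)*H - 206) = 4/((q*H²)*H - 206) = 4/(q*H³ - 206) = 4/(-206 + q*H³))
t(73, Y(-3))/V(266, -146) = (5 - 113*73)/((4/(-206 + 266*(-146)³))) = (5 - 8249)/((4/(-206 + 266*(-3112136)))) = -8244/(4/(-206 - 827828176)) = -8244/(4/(-827828382)) = -8244/(4*(-1/827828382)) = -8244/(-2/413914191) = -8244*(-413914191/2) = 1706154295302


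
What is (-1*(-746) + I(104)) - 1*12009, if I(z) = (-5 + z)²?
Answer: -1462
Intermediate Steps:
(-1*(-746) + I(104)) - 1*12009 = (-1*(-746) + (-5 + 104)²) - 1*12009 = (746 + 99²) - 12009 = (746 + 9801) - 12009 = 10547 - 12009 = -1462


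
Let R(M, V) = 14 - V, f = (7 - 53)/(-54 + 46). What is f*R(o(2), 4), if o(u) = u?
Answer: 115/2 ≈ 57.500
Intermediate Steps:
f = 23/4 (f = -46/(-8) = -46*(-⅛) = 23/4 ≈ 5.7500)
f*R(o(2), 4) = 23*(14 - 1*4)/4 = 23*(14 - 4)/4 = (23/4)*10 = 115/2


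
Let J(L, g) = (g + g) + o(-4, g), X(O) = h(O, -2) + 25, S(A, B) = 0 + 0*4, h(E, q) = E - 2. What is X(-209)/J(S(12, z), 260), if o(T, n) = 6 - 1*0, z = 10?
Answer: -93/263 ≈ -0.35361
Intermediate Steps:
h(E, q) = -2 + E
o(T, n) = 6 (o(T, n) = 6 + 0 = 6)
S(A, B) = 0 (S(A, B) = 0 + 0 = 0)
X(O) = 23 + O (X(O) = (-2 + O) + 25 = 23 + O)
J(L, g) = 6 + 2*g (J(L, g) = (g + g) + 6 = 2*g + 6 = 6 + 2*g)
X(-209)/J(S(12, z), 260) = (23 - 209)/(6 + 2*260) = -186/(6 + 520) = -186/526 = -186*1/526 = -93/263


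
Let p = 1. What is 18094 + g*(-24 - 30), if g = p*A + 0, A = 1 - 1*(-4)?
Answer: 17824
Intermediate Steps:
A = 5 (A = 1 + 4 = 5)
g = 5 (g = 1*5 + 0 = 5 + 0 = 5)
18094 + g*(-24 - 30) = 18094 + 5*(-24 - 30) = 18094 + 5*(-54) = 18094 - 270 = 17824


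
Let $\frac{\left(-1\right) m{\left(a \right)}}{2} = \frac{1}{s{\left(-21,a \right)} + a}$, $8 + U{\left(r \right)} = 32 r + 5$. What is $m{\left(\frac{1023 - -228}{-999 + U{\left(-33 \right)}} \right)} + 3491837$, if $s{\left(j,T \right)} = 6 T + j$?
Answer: $\frac{8642296771}{2475} \approx 3.4918 \cdot 10^{6}$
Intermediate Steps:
$U{\left(r \right)} = -3 + 32 r$ ($U{\left(r \right)} = -8 + \left(32 r + 5\right) = -8 + \left(5 + 32 r\right) = -3 + 32 r$)
$s{\left(j,T \right)} = j + 6 T$
$m{\left(a \right)} = - \frac{2}{-21 + 7 a}$ ($m{\left(a \right)} = - \frac{2}{\left(-21 + 6 a\right) + a} = - \frac{2}{-21 + 7 a}$)
$m{\left(\frac{1023 - -228}{-999 + U{\left(-33 \right)}} \right)} + 3491837 = - \frac{2}{-21 + 7 \frac{1023 - -228}{-999 + \left(-3 + 32 \left(-33\right)\right)}} + 3491837 = - \frac{2}{-21 + 7 \frac{1023 + \left(-128 + 356\right)}{-999 - 1059}} + 3491837 = - \frac{2}{-21 + 7 \frac{1023 + 228}{-999 - 1059}} + 3491837 = - \frac{2}{-21 + 7 \frac{1251}{-2058}} + 3491837 = - \frac{2}{-21 + 7 \cdot 1251 \left(- \frac{1}{2058}\right)} + 3491837 = - \frac{2}{-21 + 7 \left(- \frac{417}{686}\right)} + 3491837 = - \frac{2}{-21 - \frac{417}{98}} + 3491837 = - \frac{2}{- \frac{2475}{98}} + 3491837 = \left(-2\right) \left(- \frac{98}{2475}\right) + 3491837 = \frac{196}{2475} + 3491837 = \frac{8642296771}{2475}$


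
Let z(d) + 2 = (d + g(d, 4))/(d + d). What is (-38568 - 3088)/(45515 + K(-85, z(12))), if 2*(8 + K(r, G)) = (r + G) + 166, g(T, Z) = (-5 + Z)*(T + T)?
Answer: -166624/182185 ≈ -0.91459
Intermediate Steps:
g(T, Z) = 2*T*(-5 + Z) (g(T, Z) = (-5 + Z)*(2*T) = 2*T*(-5 + Z))
z(d) = -5/2 (z(d) = -2 + (d + 2*d*(-5 + 4))/(d + d) = -2 + (d + 2*d*(-1))/((2*d)) = -2 + (d - 2*d)*(1/(2*d)) = -2 + (-d)*(1/(2*d)) = -2 - ½ = -5/2)
K(r, G) = 75 + G/2 + r/2 (K(r, G) = -8 + ((r + G) + 166)/2 = -8 + ((G + r) + 166)/2 = -8 + (166 + G + r)/2 = -8 + (83 + G/2 + r/2) = 75 + G/2 + r/2)
(-38568 - 3088)/(45515 + K(-85, z(12))) = (-38568 - 3088)/(45515 + (75 + (½)*(-5/2) + (½)*(-85))) = -41656/(45515 + (75 - 5/4 - 85/2)) = -41656/(45515 + 125/4) = -41656/182185/4 = -41656*4/182185 = -166624/182185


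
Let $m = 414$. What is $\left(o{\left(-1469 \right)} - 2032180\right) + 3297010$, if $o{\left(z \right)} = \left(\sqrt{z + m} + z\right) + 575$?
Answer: $1263936 + i \sqrt{1055} \approx 1.2639 \cdot 10^{6} + 32.481 i$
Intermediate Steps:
$o{\left(z \right)} = 575 + z + \sqrt{414 + z}$ ($o{\left(z \right)} = \left(\sqrt{z + 414} + z\right) + 575 = \left(\sqrt{414 + z} + z\right) + 575 = \left(z + \sqrt{414 + z}\right) + 575 = 575 + z + \sqrt{414 + z}$)
$\left(o{\left(-1469 \right)} - 2032180\right) + 3297010 = \left(\left(575 - 1469 + \sqrt{414 - 1469}\right) - 2032180\right) + 3297010 = \left(\left(575 - 1469 + \sqrt{-1055}\right) - 2032180\right) + 3297010 = \left(\left(575 - 1469 + i \sqrt{1055}\right) - 2032180\right) + 3297010 = \left(\left(-894 + i \sqrt{1055}\right) - 2032180\right) + 3297010 = \left(-2033074 + i \sqrt{1055}\right) + 3297010 = 1263936 + i \sqrt{1055}$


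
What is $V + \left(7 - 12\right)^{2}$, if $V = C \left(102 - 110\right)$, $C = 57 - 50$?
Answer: $-31$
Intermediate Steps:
$C = 7$
$V = -56$ ($V = 7 \left(102 - 110\right) = 7 \left(-8\right) = -56$)
$V + \left(7 - 12\right)^{2} = -56 + \left(7 - 12\right)^{2} = -56 + \left(-5\right)^{2} = -56 + 25 = -31$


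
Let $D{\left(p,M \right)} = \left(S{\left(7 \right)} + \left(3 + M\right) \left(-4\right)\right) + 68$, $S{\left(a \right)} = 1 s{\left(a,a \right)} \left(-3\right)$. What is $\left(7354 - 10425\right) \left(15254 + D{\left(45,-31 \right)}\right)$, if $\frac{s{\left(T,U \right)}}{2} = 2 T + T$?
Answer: $-47010868$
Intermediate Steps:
$s{\left(T,U \right)} = 6 T$ ($s{\left(T,U \right)} = 2 \left(2 T + T\right) = 2 \cdot 3 T = 6 T$)
$S{\left(a \right)} = - 18 a$ ($S{\left(a \right)} = 1 \cdot 6 a \left(-3\right) = 6 a \left(-3\right) = - 18 a$)
$D{\left(p,M \right)} = -70 - 4 M$ ($D{\left(p,M \right)} = \left(\left(-18\right) 7 + \left(3 + M\right) \left(-4\right)\right) + 68 = \left(-126 - \left(12 + 4 M\right)\right) + 68 = \left(-138 - 4 M\right) + 68 = -70 - 4 M$)
$\left(7354 - 10425\right) \left(15254 + D{\left(45,-31 \right)}\right) = \left(7354 - 10425\right) \left(15254 - -54\right) = - 3071 \left(15254 + \left(-70 + 124\right)\right) = - 3071 \left(15254 + 54\right) = \left(-3071\right) 15308 = -47010868$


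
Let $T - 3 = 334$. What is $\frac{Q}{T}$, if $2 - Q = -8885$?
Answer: $\frac{8887}{337} \approx 26.371$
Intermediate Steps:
$Q = 8887$ ($Q = 2 - -8885 = 2 + 8885 = 8887$)
$T = 337$ ($T = 3 + 334 = 337$)
$\frac{Q}{T} = \frac{8887}{337}$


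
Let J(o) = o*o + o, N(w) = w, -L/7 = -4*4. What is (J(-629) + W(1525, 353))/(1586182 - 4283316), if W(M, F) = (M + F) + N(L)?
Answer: -198501/1348567 ≈ -0.14719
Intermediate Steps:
L = 112 (L = -(-28)*4 = -7*(-16) = 112)
W(M, F) = 112 + F + M (W(M, F) = (M + F) + 112 = (F + M) + 112 = 112 + F + M)
J(o) = o + o**2 (J(o) = o**2 + o = o + o**2)
(J(-629) + W(1525, 353))/(1586182 - 4283316) = (-629*(1 - 629) + (112 + 353 + 1525))/(1586182 - 4283316) = (-629*(-628) + 1990)/(-2697134) = (395012 + 1990)*(-1/2697134) = 397002*(-1/2697134) = -198501/1348567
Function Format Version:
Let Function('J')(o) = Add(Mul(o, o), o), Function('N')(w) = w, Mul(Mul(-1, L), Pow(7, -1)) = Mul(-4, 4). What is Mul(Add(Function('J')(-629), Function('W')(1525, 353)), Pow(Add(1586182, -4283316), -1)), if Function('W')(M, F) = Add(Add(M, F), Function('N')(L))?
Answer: Rational(-198501, 1348567) ≈ -0.14719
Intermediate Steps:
L = 112 (L = Mul(-7, Mul(-4, 4)) = Mul(-7, -16) = 112)
Function('W')(M, F) = Add(112, F, M) (Function('W')(M, F) = Add(Add(M, F), 112) = Add(Add(F, M), 112) = Add(112, F, M))
Function('J')(o) = Add(o, Pow(o, 2)) (Function('J')(o) = Add(Pow(o, 2), o) = Add(o, Pow(o, 2)))
Mul(Add(Function('J')(-629), Function('W')(1525, 353)), Pow(Add(1586182, -4283316), -1)) = Mul(Add(Mul(-629, Add(1, -629)), Add(112, 353, 1525)), Pow(Add(1586182, -4283316), -1)) = Mul(Add(Mul(-629, -628), 1990), Pow(-2697134, -1)) = Mul(Add(395012, 1990), Rational(-1, 2697134)) = Mul(397002, Rational(-1, 2697134)) = Rational(-198501, 1348567)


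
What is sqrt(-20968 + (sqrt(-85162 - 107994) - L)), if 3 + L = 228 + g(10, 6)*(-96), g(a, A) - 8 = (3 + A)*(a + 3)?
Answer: sqrt(-9193 + 2*I*sqrt(48289)) ≈ 2.2912 + 95.907*I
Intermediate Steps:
g(a, A) = 8 + (3 + A)*(3 + a) (g(a, A) = 8 + (3 + A)*(a + 3) = 8 + (3 + A)*(3 + a))
L = -11775 (L = -3 + (228 + (17 + 3*6 + 3*10 + 6*10)*(-96)) = -3 + (228 + (17 + 18 + 30 + 60)*(-96)) = -3 + (228 + 125*(-96)) = -3 + (228 - 12000) = -3 - 11772 = -11775)
sqrt(-20968 + (sqrt(-85162 - 107994) - L)) = sqrt(-20968 + (sqrt(-85162 - 107994) - 1*(-11775))) = sqrt(-20968 + (sqrt(-193156) + 11775)) = sqrt(-20968 + (2*I*sqrt(48289) + 11775)) = sqrt(-20968 + (11775 + 2*I*sqrt(48289))) = sqrt(-9193 + 2*I*sqrt(48289))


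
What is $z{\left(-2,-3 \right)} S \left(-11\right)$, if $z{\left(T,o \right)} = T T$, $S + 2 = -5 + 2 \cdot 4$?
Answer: $-44$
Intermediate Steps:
$S = 1$ ($S = -2 + \left(-5 + 2 \cdot 4\right) = -2 + \left(-5 + 8\right) = -2 + 3 = 1$)
$z{\left(T,o \right)} = T^{2}$
$z{\left(-2,-3 \right)} S \left(-11\right) = \left(-2\right)^{2} \cdot 1 \left(-11\right) = 4 \cdot 1 \left(-11\right) = 4 \left(-11\right) = -44$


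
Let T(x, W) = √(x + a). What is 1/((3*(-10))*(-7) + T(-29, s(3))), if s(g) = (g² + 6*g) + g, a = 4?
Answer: 42/8825 - I/8825 ≈ 0.0047592 - 0.00011331*I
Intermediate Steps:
s(g) = g² + 7*g
T(x, W) = √(4 + x) (T(x, W) = √(x + 4) = √(4 + x))
1/((3*(-10))*(-7) + T(-29, s(3))) = 1/((3*(-10))*(-7) + √(4 - 29)) = 1/(-30*(-7) + √(-25)) = 1/(210 + 5*I) = (210 - 5*I)/44125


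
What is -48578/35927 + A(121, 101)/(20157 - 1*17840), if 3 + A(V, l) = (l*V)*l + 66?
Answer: 44235158742/83242859 ≈ 531.40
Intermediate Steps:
A(V, l) = 63 + V*l**2 (A(V, l) = -3 + ((l*V)*l + 66) = -3 + ((V*l)*l + 66) = -3 + (V*l**2 + 66) = -3 + (66 + V*l**2) = 63 + V*l**2)
-48578/35927 + A(121, 101)/(20157 - 1*17840) = -48578/35927 + (63 + 121*101**2)/(20157 - 1*17840) = -48578*1/35927 + (63 + 121*10201)/(20157 - 17840) = -48578/35927 + (63 + 1234321)/2317 = -48578/35927 + 1234384*(1/2317) = -48578/35927 + 1234384/2317 = 44235158742/83242859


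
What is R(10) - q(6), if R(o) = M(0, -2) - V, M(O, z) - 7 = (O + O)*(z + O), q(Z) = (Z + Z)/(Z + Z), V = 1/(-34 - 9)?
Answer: 259/43 ≈ 6.0233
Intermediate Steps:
V = -1/43 (V = 1/(-43) = -1/43 ≈ -0.023256)
q(Z) = 1 (q(Z) = (2*Z)/((2*Z)) = (2*Z)*(1/(2*Z)) = 1)
M(O, z) = 7 + 2*O*(O + z) (M(O, z) = 7 + (O + O)*(z + O) = 7 + (2*O)*(O + z) = 7 + 2*O*(O + z))
R(o) = 302/43 (R(o) = (7 + 2*0² + 2*0*(-2)) - 1*(-1/43) = (7 + 2*0 + 0) + 1/43 = (7 + 0 + 0) + 1/43 = 7 + 1/43 = 302/43)
R(10) - q(6) = 302/43 - 1*1 = 302/43 - 1 = 259/43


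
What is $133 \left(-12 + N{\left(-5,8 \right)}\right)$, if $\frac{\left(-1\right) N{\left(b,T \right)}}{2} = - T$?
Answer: $532$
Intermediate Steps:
$N{\left(b,T \right)} = 2 T$ ($N{\left(b,T \right)} = - 2 \left(- T\right) = 2 T$)
$133 \left(-12 + N{\left(-5,8 \right)}\right) = 133 \left(-12 + 2 \cdot 8\right) = 133 \left(-12 + 16\right) = 133 \cdot 4 = 532$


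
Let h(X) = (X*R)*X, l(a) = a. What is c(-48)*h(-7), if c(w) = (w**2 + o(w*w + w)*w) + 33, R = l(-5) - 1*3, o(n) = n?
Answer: 41532792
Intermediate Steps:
R = -8 (R = -5 - 1*3 = -5 - 3 = -8)
h(X) = -8*X**2 (h(X) = (X*(-8))*X = (-8*X)*X = -8*X**2)
c(w) = 33 + w**2 + w*(w + w**2) (c(w) = (w**2 + (w*w + w)*w) + 33 = (w**2 + (w**2 + w)*w) + 33 = (w**2 + (w + w**2)*w) + 33 = (w**2 + w*(w + w**2)) + 33 = 33 + w**2 + w*(w + w**2))
c(-48)*h(-7) = (33 + (-48)**3 + 2*(-48)**2)*(-8*(-7)**2) = (33 - 110592 + 2*2304)*(-8*49) = (33 - 110592 + 4608)*(-392) = -105951*(-392) = 41532792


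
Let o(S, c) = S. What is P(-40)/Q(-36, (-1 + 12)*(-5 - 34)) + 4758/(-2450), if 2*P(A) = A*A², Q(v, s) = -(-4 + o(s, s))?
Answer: -40230107/530425 ≈ -75.845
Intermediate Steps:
Q(v, s) = 4 - s (Q(v, s) = -(-4 + s) = 4 - s)
P(A) = A³/2 (P(A) = (A*A²)/2 = A³/2)
P(-40)/Q(-36, (-1 + 12)*(-5 - 34)) + 4758/(-2450) = ((½)*(-40)³)/(4 - (-1 + 12)*(-5 - 34)) + 4758/(-2450) = ((½)*(-64000))/(4 - 11*(-39)) + 4758*(-1/2450) = -32000/(4 - 1*(-429)) - 2379/1225 = -32000/(4 + 429) - 2379/1225 = -32000/433 - 2379/1225 = -40230107/530425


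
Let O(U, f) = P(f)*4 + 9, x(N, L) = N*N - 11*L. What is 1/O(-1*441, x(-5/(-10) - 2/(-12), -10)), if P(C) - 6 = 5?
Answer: 1/53 ≈ 0.018868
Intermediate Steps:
P(C) = 11 (P(C) = 6 + 5 = 11)
x(N, L) = N**2 - 11*L
O(U, f) = 53 (O(U, f) = 11*4 + 9 = 44 + 9 = 53)
1/O(-1*441, x(-5/(-10) - 2/(-12), -10)) = 1/53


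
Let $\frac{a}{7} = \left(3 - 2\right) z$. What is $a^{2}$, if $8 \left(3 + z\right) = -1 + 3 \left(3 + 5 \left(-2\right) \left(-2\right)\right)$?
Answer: $\frac{5929}{4} \approx 1482.3$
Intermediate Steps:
$z = \frac{11}{2}$ ($z = -3 + \frac{-1 + 3 \left(3 + 5 \left(-2\right) \left(-2\right)\right)}{8} = -3 + \frac{-1 + 3 \left(3 - -20\right)}{8} = -3 + \frac{-1 + 3 \left(3 + 20\right)}{8} = -3 + \frac{-1 + 3 \cdot 23}{8} = -3 + \frac{-1 + 69}{8} = -3 + \frac{1}{8} \cdot 68 = -3 + \frac{17}{2} = \frac{11}{2} \approx 5.5$)
$a = \frac{77}{2}$ ($a = 7 \left(3 - 2\right) \frac{11}{2} = 7 \cdot 1 \cdot \frac{11}{2} = 7 \cdot \frac{11}{2} = \frac{77}{2} \approx 38.5$)
$a^{2} = \left(\frac{77}{2}\right)^{2} = \frac{5929}{4}$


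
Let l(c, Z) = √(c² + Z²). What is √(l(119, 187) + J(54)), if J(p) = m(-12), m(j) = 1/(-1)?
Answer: √(-1 + 17*√170) ≈ 14.854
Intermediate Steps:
m(j) = -1
J(p) = -1
l(c, Z) = √(Z² + c²)
√(l(119, 187) + J(54)) = √(√(187² + 119²) - 1) = √(√(34969 + 14161) - 1) = √(√49130 - 1) = √(17*√170 - 1) = √(-1 + 17*√170)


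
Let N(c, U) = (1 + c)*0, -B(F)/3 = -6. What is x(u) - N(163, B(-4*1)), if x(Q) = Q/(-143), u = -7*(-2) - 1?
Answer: -1/11 ≈ -0.090909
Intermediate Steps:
B(F) = 18 (B(F) = -3*(-6) = 18)
N(c, U) = 0
u = 13 (u = 14 - 1 = 13)
x(Q) = -Q/143 (x(Q) = Q*(-1/143) = -Q/143)
x(u) - N(163, B(-4*1)) = -1/143*13 - 1*0 = -1/11 + 0 = -1/11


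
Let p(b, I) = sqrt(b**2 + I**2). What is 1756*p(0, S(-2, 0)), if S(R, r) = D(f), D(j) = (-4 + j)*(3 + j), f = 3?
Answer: 10536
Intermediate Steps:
S(R, r) = -6 (S(R, r) = -12 + 3**2 - 1*3 = -12 + 9 - 3 = -6)
p(b, I) = sqrt(I**2 + b**2)
1756*p(0, S(-2, 0)) = 1756*sqrt((-6)**2 + 0**2) = 1756*sqrt(36 + 0) = 1756*sqrt(36) = 1756*6 = 10536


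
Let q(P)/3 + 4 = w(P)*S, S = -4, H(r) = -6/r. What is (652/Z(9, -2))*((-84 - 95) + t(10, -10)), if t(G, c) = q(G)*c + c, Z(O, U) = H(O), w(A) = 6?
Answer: -636678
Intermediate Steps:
Z(O, U) = -6/O
q(P) = -84 (q(P) = -12 + 3*(6*(-4)) = -12 + 3*(-24) = -12 - 72 = -84)
t(G, c) = -83*c (t(G, c) = -84*c + c = -83*c)
(652/Z(9, -2))*((-84 - 95) + t(10, -10)) = (652/((-6/9)))*((-84 - 95) - 83*(-10)) = (652/((-6*⅑)))*(-179 + 830) = (652/(-⅔))*651 = (652*(-3/2))*651 = -978*651 = -636678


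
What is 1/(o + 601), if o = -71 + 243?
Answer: 1/773 ≈ 0.0012937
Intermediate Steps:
o = 172
1/(o + 601) = 1/(172 + 601) = 1/773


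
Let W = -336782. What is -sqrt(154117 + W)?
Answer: -I*sqrt(182665) ≈ -427.39*I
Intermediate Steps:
-sqrt(154117 + W) = -sqrt(154117 - 336782) = -sqrt(-182665) = -I*sqrt(182665)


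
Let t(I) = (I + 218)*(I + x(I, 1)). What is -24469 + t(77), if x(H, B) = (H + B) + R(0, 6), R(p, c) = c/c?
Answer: 21551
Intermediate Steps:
R(p, c) = 1
x(H, B) = 1 + B + H (x(H, B) = (H + B) + 1 = (B + H) + 1 = 1 + B + H)
t(I) = (2 + 2*I)*(218 + I) (t(I) = (I + 218)*(I + (1 + 1 + I)) = (218 + I)*(I + (2 + I)) = (218 + I)*(2 + 2*I) = (2 + 2*I)*(218 + I))
-24469 + t(77) = -24469 + (436 + 2*77**2 + 438*77) = -24469 + (436 + 2*5929 + 33726) = -24469 + (436 + 11858 + 33726) = -24469 + 46020 = 21551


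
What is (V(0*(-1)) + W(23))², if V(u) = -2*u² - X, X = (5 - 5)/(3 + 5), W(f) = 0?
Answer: 0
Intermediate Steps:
X = 0 (X = 0/8 = 0*(⅛) = 0)
V(u) = -2*u² (V(u) = -2*u² - 1*0 = -2*u² + 0 = -2*u²)
(V(0*(-1)) + W(23))² = (-2*(0*(-1))² + 0)² = (-2*0² + 0)² = (-2*0 + 0)² = (0 + 0)² = 0² = 0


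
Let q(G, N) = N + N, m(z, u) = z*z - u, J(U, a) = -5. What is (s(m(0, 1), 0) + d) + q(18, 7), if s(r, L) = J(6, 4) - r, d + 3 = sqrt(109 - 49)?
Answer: 7 + 2*sqrt(15) ≈ 14.746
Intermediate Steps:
d = -3 + 2*sqrt(15) (d = -3 + sqrt(109 - 49) = -3 + sqrt(60) = -3 + 2*sqrt(15) ≈ 4.7460)
m(z, u) = z**2 - u
s(r, L) = -5 - r
q(G, N) = 2*N
(s(m(0, 1), 0) + d) + q(18, 7) = ((-5 - (0**2 - 1*1)) + (-3 + 2*sqrt(15))) + 2*7 = ((-5 - (0 - 1)) + (-3 + 2*sqrt(15))) + 14 = ((-5 - 1*(-1)) + (-3 + 2*sqrt(15))) + 14 = ((-5 + 1) + (-3 + 2*sqrt(15))) + 14 = (-4 + (-3 + 2*sqrt(15))) + 14 = (-7 + 2*sqrt(15)) + 14 = 7 + 2*sqrt(15)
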